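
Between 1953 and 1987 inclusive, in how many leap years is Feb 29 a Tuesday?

1

Leap years in 1953–1987: 8 of them.
Feb 29 weekday advances by 5 (mod 7) from one leap year to the next four years later (or differs when a century non-leap intervenes).
Leap-day weekdays: 1956:Wed 1960:Mon 1964:Sat 1968:Thu 1972:Tue✓ 1976:Sun 1980:Fri 1984:Wed
Tuesday: 1972 → 1.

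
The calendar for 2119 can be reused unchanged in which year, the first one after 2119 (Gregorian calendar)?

2130

Two years share a calendar iff Jan 1 falls on the same weekday and both are leap or both are common. 2119: Jan 1 is Sunday, common year.
2120: Jan 1 Monday, leap
2121: Jan 1 Wednesday, common
2122: Jan 1 Thursday, common
2123: Jan 1 Friday, common
2124: Jan 1 Saturday, leap
2125: Jan 1 Monday, common
2126: Jan 1 Tuesday, common
2127: Jan 1 Wednesday, common
2128: Jan 1 Thursday, leap
2129: Jan 1 Saturday, common
2130: Jan 1 Sunday, common
2130 matches on both conditions.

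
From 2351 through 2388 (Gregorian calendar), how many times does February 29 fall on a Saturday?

Leap years in 2351–2388: 10 of them.
Feb 29 weekday advances by 5 (mod 7) from one leap year to the next four years later (or differs when a century non-leap intervenes).
Leap-day weekdays: 2352:Fri 2356:Wed 2360:Mon 2364:Sat✓ 2368:Thu 2372:Tue 2376:Sun 2380:Fri 2384:Wed 2388:Mon
Saturday: 2364 → 1.

1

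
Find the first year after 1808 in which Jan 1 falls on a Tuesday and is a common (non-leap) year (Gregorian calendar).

1811

Jan 1 advances by 2 weekdays after a leap year and by 1 after a common year.
1808: Jan 1 is Friday (leap).
1809: Sunday
1810: Monday
1811: Tuesday
1811 begins on a Tuesday and is a common year.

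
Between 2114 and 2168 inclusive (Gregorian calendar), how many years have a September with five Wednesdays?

September has 30 days; it has five Wednesdays when Wednesday falls among the first (month-length − 28) days — i.e. when September 1 is one of Wednesday/Tuesday.
September 1 by year: 2114:Sat 2115:Sun 2116:Tue✓ 2117:Wed✓ 2118:Thu 2119:Fri 2120:Sun 2121:Mon 2122:Tue✓ 2123:Wed✓ 2124:Fri 2125:Sat 2126:Sun 2127:Mon 2128:Wed✓ …(25 more)… 2154:Sun 2155:Mon 2156:Wed✓ 2157:Thu 2158:Fri 2159:Sat 2160:Mon 2161:Tue✓ 2162:Wed✓ 2163:Thu 2164:Sat 2165:Sun 2166:Mon 2167:Tue✓ 2168:Thu
Years with five Wednesdays: 2116, 2117, 2122, 2123, 2128, 2133, 2134, 2139, 2144, 2145, 2150, 2151, 2156, 2161, 2162, 2167 → 16.

16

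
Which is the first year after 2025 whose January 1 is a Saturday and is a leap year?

2028

Jan 1 advances by 2 weekdays after a leap year and by 1 after a common year.
2025: Jan 1 is Wednesday.
2026: Thursday
2027: Friday
2028: Saturday (leap)
2028 begins on a Saturday and is a leap year.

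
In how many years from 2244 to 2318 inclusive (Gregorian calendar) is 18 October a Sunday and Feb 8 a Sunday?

Check each year's weekday for 18 October and Feb 8:
  2244: Fri/Thu  2245: Sat/Sat  2246: Sun/Sun ✓  2247: Mon/Mon  2248: Wed/Tue  2249: Thu/Thu  2250: Fri/Fri  2251: Sat/Sat  2252: Mon/Sun  2253: Tue/Tue  2254: Wed/Wed  2255: Thu/Thu  2256: Sat/Fri  2257: Sun/Sun ✓  …(47 more)…  2305: Wed/Wed  2306: Thu/Thu  2307: Fri/Fri  2308: Sun/Sat  2309: Mon/Mon  2310: Tue/Tue  2311: Wed/Wed  2312: Fri/Thu  2313: Sat/Sat  2314: Sun/Sun ✓  2315: Mon/Mon  2316: Wed/Tue  2317: Thu/Thu  2318: Fri/Fri
Both conditions hold in: 2246, 2257, 2263, 2274, 2285, 2291, 2303, 2314 — 8.

8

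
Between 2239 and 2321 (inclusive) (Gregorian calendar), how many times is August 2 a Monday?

12

Track August 2's weekday year by year (advancing +1, or +2 across a Feb 29):
  2239: Fri  2240: Sun (+2)  2241: Mon (+1) ✓  2242: Tue (+1)  2243: Wed (+1)
  2244: Fri (+2)  2245: Sat (+1)  2246: Sun (+1)  2247: Mon (+1) ✓  2248: Wed (+2)
  2249: Thu (+1)  2250: Fri (+1)  2251: Sat (+1)  2252: Mon (+2) ✓  … (55 more years) …
  2308: Sun (+2)  2309: Mon (+1) ✓  2310: Tue (+1)  2311: Wed (+1)  2312: Fri (+2)
  2313: Sat (+1)  2314: Sun (+1)  2315: Mon (+1) ✓  2316: Wed (+2)  2317: Thu (+1)
  2318: Fri (+1)  2319: Sat (+1)  2320: Mon (+2) ✓  2321: Tue (+1)
Monday years: 2241, 2247, 2252, 2258, 2269, 2275, 2280, 2286, 2297, 2309, 2315, 2320 — 12 in total.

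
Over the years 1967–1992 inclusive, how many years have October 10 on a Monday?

Track October 10's weekday year by year (advancing +1, or +2 across a Feb 29):
  1967: Tue  1968: Thu (+2)  1969: Fri (+1)  1970: Sat (+1)  1971: Sun (+1)
  1972: Tue (+2)  1973: Wed (+1)  1974: Thu (+1)  1975: Fri (+1)  1976: Sun (+2)
  1977: Mon (+1) ✓  1978: Tue (+1)  1979: Wed (+1)  1980: Fri (+2)  1981: Sat (+1)
  1982: Sun (+1)  1983: Mon (+1) ✓  1984: Wed (+2)  1985: Thu (+1)  1986: Fri (+1)
  1987: Sat (+1)  1988: Mon (+2) ✓  1989: Tue (+1)  1990: Wed (+1)  1991: Thu (+1)
  1992: Sat (+2)
Monday years: 1977, 1983, 1988 — 3 in total.

3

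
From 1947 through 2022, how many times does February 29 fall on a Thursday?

2

Leap years in 1947–2022: 19 of them.
Feb 29 weekday advances by 5 (mod 7) from one leap year to the next four years later (or differs when a century non-leap intervenes).
Leap-day weekdays: 1948:Sun 1952:Fri 1956:Wed 1960:Mon 1964:Sat 1968:Thu✓ 1972:Tue 1976:Sun 1980:Fri 1984:Wed 1988:Mon 1992:Sat 1996:Thu✓ 2000:Tue 2004:Sun 2008:Fri 2012:Wed 2016:Mon 2020:Sat
Thursday: 1968, 1996 → 2.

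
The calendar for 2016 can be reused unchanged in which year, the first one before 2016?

1988

Two years share a calendar iff Jan 1 falls on the same weekday and both are leap or both are common. 2016: Jan 1 is Friday, leap year.
2015: Jan 1 Thursday, common
2014: Jan 1 Wednesday, common
2013: Jan 1 Tuesday, common
2012: Jan 1 Sunday, leap
2011: Jan 1 Saturday, common
2010: Jan 1 Friday, common
2009: Jan 1 Thursday, common
2008: Jan 1 Tuesday, leap
2007: Jan 1 Monday, common
2006: Jan 1 Sunday, common
2005: Jan 1 Saturday, common
2004: Jan 1 Thursday, leap
2003: Jan 1 Wednesday, common
2002: Jan 1 Tuesday, common
2001: Jan 1 Monday, common
2000: Jan 1 Saturday, leap
1999: Jan 1 Friday, common
1998: Jan 1 Thursday, common
1997: Jan 1 Wednesday, common
1996: Jan 1 Monday, leap
1995: Jan 1 Sunday, common
1994: Jan 1 Saturday, common
1993: Jan 1 Friday, common
1992: Jan 1 Wednesday, leap
1991: Jan 1 Tuesday, common
1990: Jan 1 Monday, common
1989: Jan 1 Sunday, common
1988: Jan 1 Friday, leap
1988 matches on both conditions.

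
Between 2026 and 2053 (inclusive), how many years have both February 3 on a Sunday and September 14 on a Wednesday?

0

Check each year's weekday for February 3 and September 14:
  2026: Tue/Mon  2027: Wed/Tue  2028: Thu/Thu  2029: Sat/Fri  2030: Sun/Sat  2031: Mon/Sun  2032: Tue/Tue  2033: Thu/Wed  2034: Fri/Thu  2035: Sat/Fri  2036: Sun/Sun  2037: Tue/Mon  2038: Wed/Tue  2039: Thu/Wed  2040: Fri/Fri  2041: Sun/Sat  2042: Mon/Sun  2043: Tue/Mon  2044: Wed/Wed  2045: Fri/Thu  2046: Sat/Fri  2047: Sun/Sat  2048: Mon/Mon  2049: Wed/Tue  2050: Thu/Wed  2051: Fri/Thu  2052: Sat/Sat  2053: Mon/Sun
Both conditions hold in: no year — 0.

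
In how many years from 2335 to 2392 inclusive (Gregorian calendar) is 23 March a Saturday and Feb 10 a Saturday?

Check each year's weekday for 23 March and Feb 10:
  2335: Sat/Sun  2336: Mon/Mon  2337: Tue/Wed  2338: Wed/Thu  2339: Thu/Fri  2340: Sat/Sat ✓  2341: Sun/Mon  2342: Mon/Tue  2343: Tue/Wed  2344: Thu/Thu  2345: Fri/Sat  2346: Sat/Sun  2347: Sun/Mon  2348: Tue/Tue  …(30 more)…  2379: Fri/Sat  2380: Sun/Sun  2381: Mon/Tue  2382: Tue/Wed  2383: Wed/Thu  2384: Fri/Fri  2385: Sat/Sun  2386: Sun/Mon  2387: Mon/Tue  2388: Wed/Wed  2389: Thu/Fri  2390: Fri/Sat  2391: Sat/Sun  2392: Mon/Mon
Both conditions hold in: 2340, 2368 — 2.

2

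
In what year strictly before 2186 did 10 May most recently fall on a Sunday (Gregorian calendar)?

2178

From one year to the next, a fixed date's weekday advances by 1, or by 2 when a Feb 29 lies between the two dates.
2186: May 10 is Wednesday.
2185: Tuesday (−1)
2184: Monday (−1)
2183: Saturday (−2)
2182: Friday (−1)
2181: Thursday (−1)
2180: Wednesday (−1)
2179: Monday (−2)
2178: Sunday (−1)
10 May falls on a Sunday in 2178.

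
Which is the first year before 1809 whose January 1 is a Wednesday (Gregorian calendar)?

Jan 1 advances by 2 weekdays after a leap year and by 1 after a common year.
1809: Jan 1 is Sunday.
1808: Friday (leap)
1807: Thursday
1806: Wednesday
1806 begins on a Wednesday

1806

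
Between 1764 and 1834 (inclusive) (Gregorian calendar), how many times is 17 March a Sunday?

11

Track 17 March's weekday year by year (advancing +1, or +2 across a Feb 29):
  1764: Sat  1765: Sun (+1) ✓  1766: Mon (+1)  1767: Tue (+1)  1768: Thu (+2)
  1769: Fri (+1)  1770: Sat (+1)  1771: Sun (+1) ✓  1772: Tue (+2)  1773: Wed (+1)
  1774: Thu (+1)  1775: Fri (+1)  1776: Sun (+2) ✓  1777: Mon (+1)  … (43 more years) …
  1821: Sat (+1)  1822: Sun (+1) ✓  1823: Mon (+1)  1824: Wed (+2)  1825: Thu (+1)
  1826: Fri (+1)  1827: Sat (+1)  1828: Mon (+2)  1829: Tue (+1)  1830: Wed (+1)
  1831: Thu (+1)  1832: Sat (+2)  1833: Sun (+1) ✓  1834: Mon (+1)
Sunday years: 1765, 1771, 1776, 1782, 1793, 1799, 1805, 1811, 1816, 1822, 1833 — 11 in total.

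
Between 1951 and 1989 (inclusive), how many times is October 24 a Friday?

Track October 24's weekday year by year (advancing +1, or +2 across a Feb 29):
  1951: Wed  1952: Fri (+2) ✓  1953: Sat (+1)  1954: Sun (+1)  1955: Mon (+1)
  1956: Wed (+2)  1957: Thu (+1)  1958: Fri (+1) ✓  1959: Sat (+1)  1960: Mon (+2)
  1961: Tue (+1)  1962: Wed (+1)  1963: Thu (+1)  1964: Sat (+2)  … (11 more years) …
  1976: Sun (+2)  1977: Mon (+1)  1978: Tue (+1)  1979: Wed (+1)  1980: Fri (+2) ✓
  1981: Sat (+1)  1982: Sun (+1)  1983: Mon (+1)  1984: Wed (+2)  1985: Thu (+1)
  1986: Fri (+1) ✓  1987: Sat (+1)  1988: Mon (+2)  1989: Tue (+1)
Friday years: 1952, 1958, 1969, 1975, 1980, 1986 — 6 in total.

6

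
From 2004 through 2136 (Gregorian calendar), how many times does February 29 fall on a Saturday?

Leap years in 2004–2136: 33 of them.
Feb 29 weekday advances by 5 (mod 7) from one leap year to the next four years later (or differs when a century non-leap intervenes).
Leap-day weekdays: 2004:Sun 2008:Fri 2012:Wed 2016:Mon 2020:Sat✓ 2024:Thu 2028:Tue 2032:Sun 2036:Fri 2040:Wed 2044:Mon 2048:Sat✓ 2052:Thu …(7 more)… 2084:Tue 2088:Sun 2092:Fri 2096:Wed 2104:Fri 2108:Wed 2112:Mon 2116:Sat✓ 2120:Thu 2124:Tue 2128:Sun 2132:Fri 2136:Wed
Saturday: 2020, 2048, 2076, 2116 → 4.

4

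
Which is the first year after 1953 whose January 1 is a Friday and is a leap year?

Jan 1 advances by 2 weekdays after a leap year and by 1 after a common year.
1953: Jan 1 is Thursday.
1954: Friday
1955: Saturday
1956: Sunday (leap)
1957: Tuesday
1958: Wednesday
1959: Thursday
1960: Friday (leap)
1960 begins on a Friday and is a leap year.

1960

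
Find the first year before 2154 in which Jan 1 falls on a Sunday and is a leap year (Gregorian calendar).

2136

Jan 1 advances by 2 weekdays after a leap year and by 1 after a common year.
2154: Jan 1 is Tuesday.
2153: Monday
2152: Saturday (leap)
2151: Friday
2150: Thursday
2149: Wednesday
2148: Monday (leap)
2147: Sunday
2146: Saturday
2145: Friday
2144: Wednesday (leap)
2143: Tuesday
2142: Monday
2141: Sunday
2140: Friday (leap)
2139: Thursday
2138: Wednesday
2137: Tuesday
2136: Sunday (leap)
2136 begins on a Sunday and is a leap year.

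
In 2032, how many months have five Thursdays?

A month of length L has five Thursdays iff its first Thursday is on day ≤ L−28 (so day 1–3 in a 31-day month, 1–2 in a 30-day month, day 1 in a leap February).
Checking each month of 2032: Jan starts Thu (31d) ✓; Feb starts Sun (29d); Mar starts Mon (31d); Apr starts Thu (30d) ✓; May starts Sat (31d); Jun starts Tue (30d); Jul starts Thu (31d) ✓; Aug starts Sun (31d); Sep starts Wed (30d) ✓; Oct starts Fri (31d); Nov starts Mon (30d); Dec starts Wed (31d) ✓.
Five-Thursday months: January, April, July, September, December → 5.

5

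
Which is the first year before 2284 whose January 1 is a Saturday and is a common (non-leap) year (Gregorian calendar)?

2281

Jan 1 advances by 2 weekdays after a leap year and by 1 after a common year.
2284: Jan 1 is Tuesday (leap).
2283: Monday
2282: Sunday
2281: Saturday
2281 begins on a Saturday and is a common year.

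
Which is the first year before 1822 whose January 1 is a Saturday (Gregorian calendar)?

1820

Jan 1 advances by 2 weekdays after a leap year and by 1 after a common year.
1822: Jan 1 is Tuesday.
1821: Monday
1820: Saturday (leap)
1820 begins on a Saturday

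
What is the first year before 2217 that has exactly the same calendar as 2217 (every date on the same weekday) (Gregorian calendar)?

2206

Two years share a calendar iff Jan 1 falls on the same weekday and both are leap or both are common. 2217: Jan 1 is Wednesday, common year.
2216: Jan 1 Monday, leap
2215: Jan 1 Sunday, common
2214: Jan 1 Saturday, common
2213: Jan 1 Friday, common
2212: Jan 1 Wednesday, leap
2211: Jan 1 Tuesday, common
2210: Jan 1 Monday, common
2209: Jan 1 Sunday, common
2208: Jan 1 Friday, leap
2207: Jan 1 Thursday, common
2206: Jan 1 Wednesday, common
2206 matches on both conditions.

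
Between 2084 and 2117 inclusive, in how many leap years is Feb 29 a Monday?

Leap years in 2084–2117: 8 of them.
Feb 29 weekday advances by 5 (mod 7) from one leap year to the next four years later (or differs when a century non-leap intervenes).
Leap-day weekdays: 2084:Tue 2088:Sun 2092:Fri 2096:Wed 2104:Fri 2108:Wed 2112:Mon✓ 2116:Sat
Monday: 2112 → 1.

1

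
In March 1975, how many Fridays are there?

March 1975 has 31 days and begins on Saturday.
The first Friday is March 7.
Fridays fall on 7, 14, 21, 28 — that's 4.

4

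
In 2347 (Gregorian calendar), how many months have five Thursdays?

A month of length L has five Thursdays iff its first Thursday is on day ≤ L−28 (so day 1–3 in a 31-day month, 1–2 in a 30-day month, day 1 in a leap February).
Checking each month of 2347: Jan starts Wed (31d) ✓; Feb starts Sat (28d); Mar starts Sat (31d); Apr starts Tue (30d); May starts Thu (31d) ✓; Jun starts Sun (30d); Jul starts Tue (31d) ✓; Aug starts Fri (31d); Sep starts Mon (30d); Oct starts Wed (31d) ✓; Nov starts Sat (30d); Dec starts Mon (31d).
Five-Thursday months: January, May, July, October → 4.

4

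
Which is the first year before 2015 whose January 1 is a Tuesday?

Jan 1 advances by 2 weekdays after a leap year and by 1 after a common year.
2015: Jan 1 is Thursday.
2014: Wednesday
2013: Tuesday
2013 begins on a Tuesday

2013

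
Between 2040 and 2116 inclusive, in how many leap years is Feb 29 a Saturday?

3

Leap years in 2040–2116: 19 of them.
Feb 29 weekday advances by 5 (mod 7) from one leap year to the next four years later (or differs when a century non-leap intervenes).
Leap-day weekdays: 2040:Wed 2044:Mon 2048:Sat✓ 2052:Thu 2056:Tue 2060:Sun 2064:Fri 2068:Wed 2072:Mon 2076:Sat✓ 2080:Thu 2084:Tue 2088:Sun 2092:Fri 2096:Wed 2104:Fri 2108:Wed 2112:Mon 2116:Sat✓
Saturday: 2048, 2076, 2116 → 3.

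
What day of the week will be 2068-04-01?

January 1, 2068 is a Sunday.
April 1 is day 92 of the year, i.e. 91 days after Jan 1.
91 mod 7 = 0, so advance 0 weekdays from Sunday: Sunday.

Sunday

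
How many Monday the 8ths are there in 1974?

Check the 8th of each month of 1974: Jan 8: Tue, Feb 8: Fri, Mar 8: Fri, Apr 8: Mon, May 8: Wed, Jun 8: Sat, Jul 8: Mon, Aug 8: Thu, Sep 8: Sun, Oct 8: Tue, Nov 8: Fri, Dec 8: Sun.
Monday occurs in April, July — 2 months.

2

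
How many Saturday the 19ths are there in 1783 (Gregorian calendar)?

Check the 19th of each month of 1783: Jan 19: Sun, Feb 19: Wed, Mar 19: Wed, Apr 19: Sat, May 19: Mon, Jun 19: Thu, Jul 19: Sat, Aug 19: Tue, Sep 19: Fri, Oct 19: Sun, Nov 19: Wed, Dec 19: Fri.
Saturday occurs in April, July — 2 months.

2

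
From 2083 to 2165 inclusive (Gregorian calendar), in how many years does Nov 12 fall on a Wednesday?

Track Nov 12's weekday year by year (advancing +1, or +2 across a Feb 29):
  2083: Fri  2084: Sun (+2)  2085: Mon (+1)  2086: Tue (+1)  2087: Wed (+1) ✓
  2088: Fri (+2)  2089: Sat (+1)  2090: Sun (+1)  2091: Mon (+1)  2092: Wed (+2) ✓
  2093: Thu (+1)  2094: Fri (+1)  2095: Sat (+1)  2096: Mon (+2)  … (55 more years) …
  2152: Sun (+2)  2153: Mon (+1)  2154: Tue (+1)  2155: Wed (+1) ✓  2156: Fri (+2)
  2157: Sat (+1)  2158: Sun (+1)  2159: Mon (+1)  2160: Wed (+2) ✓  2161: Thu (+1)
  2162: Fri (+1)  2163: Sat (+1)  2164: Mon (+2)  2165: Tue (+1)
Wednesday years: 2087, 2092, 2098, 2104, 2110, 2121, 2127, 2132, 2138, 2149, 2155, 2160 — 12 in total.

12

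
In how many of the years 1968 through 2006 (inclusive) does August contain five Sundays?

August has 31 days; it has five Sundays when Sunday falls among the first (month-length − 28) days — i.e. when August 1 is one of Sunday/Saturday/Friday.
August 1 by year: 1968:Thu 1969:Fri✓ 1970:Sat✓ 1971:Sun✓ 1972:Tue 1973:Wed 1974:Thu 1975:Fri✓ 1976:Sun✓ 1977:Mon 1978:Tue 1979:Wed 1980:Fri✓ 1981:Sat✓ 1982:Sun✓ …(9 more)… 1992:Sat✓ 1993:Sun✓ 1994:Mon 1995:Tue 1996:Thu 1997:Fri✓ 1998:Sat✓ 1999:Sun✓ 2000:Tue 2001:Wed 2002:Thu 2003:Fri✓ 2004:Sun✓ 2005:Mon 2006:Tue
Years with five Sundays: 1969, 1970, 1971, 1975, 1976, 1980, 1981, 1982, 1986, 1987, 1992, 1993, 1997, 1998, 1999, 2003, 2004 → 17.

17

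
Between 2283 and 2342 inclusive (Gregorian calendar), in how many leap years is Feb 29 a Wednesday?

2

Leap years in 2283–2342: 14 of them.
Feb 29 weekday advances by 5 (mod 7) from one leap year to the next four years later (or differs when a century non-leap intervenes).
Leap-day weekdays: 2284:Fri 2288:Wed✓ 2292:Mon 2296:Sat 2304:Mon 2308:Sat 2312:Thu 2316:Tue 2320:Sun 2324:Fri 2328:Wed✓ 2332:Mon 2336:Sat 2340:Thu
Wednesday: 2288, 2328 → 2.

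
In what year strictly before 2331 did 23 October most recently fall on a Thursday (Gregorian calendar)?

2330

From one year to the next, a fixed date's weekday advances by 1, or by 2 when a Feb 29 lies between the two dates.
2331: October 23 is Friday.
2330: Thursday (−1)
23 October falls on a Thursday in 2330.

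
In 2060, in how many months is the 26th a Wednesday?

Check the 26th of each month of 2060: Jan 26: Mon, Feb 26: Thu, Mar 26: Fri, Apr 26: Mon, May 26: Wed, Jun 26: Sat, Jul 26: Mon, Aug 26: Thu, Sep 26: Sun, Oct 26: Tue, Nov 26: Fri, Dec 26: Sun.
Wednesday occurs in May — 1 month.

1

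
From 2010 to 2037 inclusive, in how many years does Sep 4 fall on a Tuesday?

4

Track Sep 4's weekday year by year (advancing +1, or +2 across a Feb 29):
  2010: Sat  2011: Sun (+1)  2012: Tue (+2) ✓  2013: Wed (+1)  2014: Thu (+1)
  2015: Fri (+1)  2016: Sun (+2)  2017: Mon (+1)  2018: Tue (+1) ✓  2019: Wed (+1)
  2020: Fri (+2)  2021: Sat (+1)  2022: Sun (+1)  2023: Mon (+1)  2024: Wed (+2)
  2025: Thu (+1)  2026: Fri (+1)  2027: Sat (+1)  2028: Mon (+2)  2029: Tue (+1) ✓
  2030: Wed (+1)  2031: Thu (+1)  2032: Sat (+2)  2033: Sun (+1)  2034: Mon (+1)
  2035: Tue (+1) ✓  2036: Thu (+2)  2037: Fri (+1)
Tuesday years: 2012, 2018, 2029, 2035 — 4 in total.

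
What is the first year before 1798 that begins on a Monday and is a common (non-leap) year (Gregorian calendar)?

1787

Jan 1 advances by 2 weekdays after a leap year and by 1 after a common year.
1798: Jan 1 is Monday.
1797: Sunday
1796: Friday (leap)
1795: Thursday
1794: Wednesday
1793: Tuesday
1792: Sunday (leap)
1791: Saturday
1790: Friday
1789: Thursday
1788: Tuesday (leap)
1787: Monday
1787 begins on a Monday and is a common year.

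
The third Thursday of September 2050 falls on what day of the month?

15

September 1, 2050 is a Thursday, so the first Thursday is the 1st.
The third Thursday is 1 + 14 = 15.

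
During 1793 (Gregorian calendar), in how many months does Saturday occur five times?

4

A month of length L has five Saturdays iff its first Saturday is on day ≤ L−28 (so day 1–3 in a 31-day month, 1–2 in a 30-day month, day 1 in a leap February).
Checking each month of 1793: Jan starts Tue (31d); Feb starts Fri (28d); Mar starts Fri (31d) ✓; Apr starts Mon (30d); May starts Wed (31d); Jun starts Sat (30d) ✓; Jul starts Mon (31d); Aug starts Thu (31d) ✓; Sep starts Sun (30d); Oct starts Tue (31d); Nov starts Fri (30d) ✓; Dec starts Sun (31d).
Five-Saturday months: March, June, August, November → 4.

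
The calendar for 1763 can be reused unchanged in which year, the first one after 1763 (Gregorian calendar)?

Two years share a calendar iff Jan 1 falls on the same weekday and both are leap or both are common. 1763: Jan 1 is Saturday, common year.
1764: Jan 1 Sunday, leap
1765: Jan 1 Tuesday, common
1766: Jan 1 Wednesday, common
1767: Jan 1 Thursday, common
1768: Jan 1 Friday, leap
1769: Jan 1 Sunday, common
1770: Jan 1 Monday, common
1771: Jan 1 Tuesday, common
1772: Jan 1 Wednesday, leap
1773: Jan 1 Friday, common
1774: Jan 1 Saturday, common
1774 matches on both conditions.

1774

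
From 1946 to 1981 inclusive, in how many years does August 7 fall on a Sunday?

5

Track August 7's weekday year by year (advancing +1, or +2 across a Feb 29):
  1946: Wed  1947: Thu (+1)  1948: Sat (+2)  1949: Sun (+1) ✓  1950: Mon (+1)
  1951: Tue (+1)  1952: Thu (+2)  1953: Fri (+1)  1954: Sat (+1)  1955: Sun (+1) ✓
  1956: Tue (+2)  1957: Wed (+1)  1958: Thu (+1)  1959: Fri (+1)  … (8 more years) …
  1968: Wed (+2)  1969: Thu (+1)  1970: Fri (+1)  1971: Sat (+1)  1972: Mon (+2)
  1973: Tue (+1)  1974: Wed (+1)  1975: Thu (+1)  1976: Sat (+2)  1977: Sun (+1) ✓
  1978: Mon (+1)  1979: Tue (+1)  1980: Thu (+2)  1981: Fri (+1)
Sunday years: 1949, 1955, 1960, 1966, 1977 — 5 in total.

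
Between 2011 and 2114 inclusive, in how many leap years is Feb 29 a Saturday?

3

Leap years in 2011–2114: 25 of them.
Feb 29 weekday advances by 5 (mod 7) from one leap year to the next four years later (or differs when a century non-leap intervenes).
Leap-day weekdays: 2012:Wed 2016:Mon 2020:Sat✓ 2024:Thu 2028:Tue 2032:Sun 2036:Fri 2040:Wed 2044:Mon 2048:Sat✓ 2052:Thu 2056:Tue 2060:Sun 2064:Fri 2068:Wed 2072:Mon 2076:Sat✓ 2080:Thu 2084:Tue 2088:Sun 2092:Fri 2096:Wed 2104:Fri 2108:Wed 2112:Mon
Saturday: 2020, 2048, 2076 → 3.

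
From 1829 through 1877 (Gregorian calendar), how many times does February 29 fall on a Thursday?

Leap years in 1829–1877: 12 of them.
Feb 29 weekday advances by 5 (mod 7) from one leap year to the next four years later (or differs when a century non-leap intervenes).
Leap-day weekdays: 1832:Wed 1836:Mon 1840:Sat 1844:Thu✓ 1848:Tue 1852:Sun 1856:Fri 1860:Wed 1864:Mon 1868:Sat 1872:Thu✓ 1876:Tue
Thursday: 1844, 1872 → 2.

2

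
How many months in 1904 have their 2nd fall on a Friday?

Check the 2nd of each month of 1904: Jan 2: Sat, Feb 2: Tue, Mar 2: Wed, Apr 2: Sat, May 2: Mon, Jun 2: Thu, Jul 2: Sat, Aug 2: Tue, Sep 2: Fri, Oct 2: Sun, Nov 2: Wed, Dec 2: Fri.
Friday occurs in September, December — 2 months.

2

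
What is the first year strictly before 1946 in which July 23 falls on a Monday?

1945

From one year to the next, a fixed date's weekday advances by 1, or by 2 when a Feb 29 lies between the two dates.
1946: July 23 is Tuesday.
1945: Monday (−1)
July 23 falls on a Monday in 1945.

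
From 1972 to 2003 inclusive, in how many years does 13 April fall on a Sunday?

5

Track 13 April's weekday year by year (advancing +1, or +2 across a Feb 29):
  1972: Thu  1973: Fri (+1)  1974: Sat (+1)  1975: Sun (+1) ✓  1976: Tue (+2)
  1977: Wed (+1)  1978: Thu (+1)  1979: Fri (+1)  1980: Sun (+2) ✓  1981: Mon (+1)
  1982: Tue (+1)  1983: Wed (+1)  1984: Fri (+2)  1985: Sat (+1)  … (4 more years) …
  1990: Fri (+1)  1991: Sat (+1)  1992: Mon (+2)  1993: Tue (+1)  1994: Wed (+1)
  1995: Thu (+1)  1996: Sat (+2)  1997: Sun (+1) ✓  1998: Mon (+1)  1999: Tue (+1)
  2000: Thu (+2)  2001: Fri (+1)  2002: Sat (+1)  2003: Sun (+1) ✓
Sunday years: 1975, 1980, 1986, 1997, 2003 — 5 in total.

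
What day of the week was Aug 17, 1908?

Monday

January 1, 1908 is a Wednesday.
August 17 is day 230 of the year, i.e. 229 days after Jan 1.
229 mod 7 = 5, so advance 5 weekdays from Wednesday: Monday.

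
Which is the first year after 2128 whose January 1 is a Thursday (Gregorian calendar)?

2133

Jan 1 advances by 2 weekdays after a leap year and by 1 after a common year.
2128: Jan 1 is Thursday (leap).
2129: Saturday
2130: Sunday
2131: Monday
2132: Tuesday (leap)
2133: Thursday
2133 begins on a Thursday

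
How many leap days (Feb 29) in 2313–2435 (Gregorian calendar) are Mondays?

4

Leap years in 2313–2435: 30 of them.
Feb 29 weekday advances by 5 (mod 7) from one leap year to the next four years later (or differs when a century non-leap intervenes).
Leap-day weekdays: 2316:Tue 2320:Sun 2324:Fri 2328:Wed 2332:Mon✓ 2336:Sat 2340:Thu 2344:Tue 2348:Sun 2352:Fri 2356:Wed 2360:Mon✓ 2364:Sat …(4 more)… 2384:Wed 2388:Mon✓ 2392:Sat 2396:Thu 2400:Tue 2404:Sun 2408:Fri 2412:Wed 2416:Mon✓ 2420:Sat 2424:Thu 2428:Tue 2432:Sun
Monday: 2332, 2360, 2388, 2416 → 4.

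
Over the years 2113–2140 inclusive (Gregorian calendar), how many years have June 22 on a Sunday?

Track June 22's weekday year by year (advancing +1, or +2 across a Feb 29):
  2113: Thu  2114: Fri (+1)  2115: Sat (+1)  2116: Mon (+2)  2117: Tue (+1)
  2118: Wed (+1)  2119: Thu (+1)  2120: Sat (+2)  2121: Sun (+1) ✓  2122: Mon (+1)
  2123: Tue (+1)  2124: Thu (+2)  2125: Fri (+1)  2126: Sat (+1)  2127: Sun (+1) ✓
  2128: Tue (+2)  2129: Wed (+1)  2130: Thu (+1)  2131: Fri (+1)  2132: Sun (+2) ✓
  2133: Mon (+1)  2134: Tue (+1)  2135: Wed (+1)  2136: Fri (+2)  2137: Sat (+1)
  2138: Sun (+1) ✓  2139: Mon (+1)  2140: Wed (+2)
Sunday years: 2121, 2127, 2132, 2138 — 4 in total.

4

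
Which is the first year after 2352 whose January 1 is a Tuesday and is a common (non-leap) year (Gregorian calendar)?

2357

Jan 1 advances by 2 weekdays after a leap year and by 1 after a common year.
2352: Jan 1 is Tuesday (leap).
2353: Thursday
2354: Friday
2355: Saturday
2356: Sunday (leap)
2357: Tuesday
2357 begins on a Tuesday and is a common year.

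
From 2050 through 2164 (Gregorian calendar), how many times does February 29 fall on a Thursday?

4

Leap years in 2050–2164: 28 of them.
Feb 29 weekday advances by 5 (mod 7) from one leap year to the next four years later (or differs when a century non-leap intervenes).
Leap-day weekdays: 2052:Thu✓ 2056:Tue 2060:Sun 2064:Fri 2068:Wed 2072:Mon 2076:Sat 2080:Thu✓ 2084:Tue 2088:Sun 2092:Fri 2096:Wed 2104:Fri 2108:Wed 2112:Mon 2116:Sat 2120:Thu✓ 2124:Tue 2128:Sun 2132:Fri 2136:Wed 2140:Mon 2144:Sat 2148:Thu✓ 2152:Tue 2156:Sun 2160:Fri 2164:Wed
Thursday: 2052, 2080, 2120, 2148 → 4.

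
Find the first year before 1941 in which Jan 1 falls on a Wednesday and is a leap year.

1936

Jan 1 advances by 2 weekdays after a leap year and by 1 after a common year.
1941: Jan 1 is Wednesday.
1940: Monday (leap)
1939: Sunday
1938: Saturday
1937: Friday
1936: Wednesday (leap)
1936 begins on a Wednesday and is a leap year.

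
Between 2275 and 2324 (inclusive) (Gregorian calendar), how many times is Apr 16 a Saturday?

7

Track Apr 16's weekday year by year (advancing +1, or +2 across a Feb 29):
  2275: Fri  2276: Sun (+2)  2277: Mon (+1)  2278: Tue (+1)  2279: Wed (+1)
  2280: Fri (+2)  2281: Sat (+1) ✓  2282: Sun (+1)  2283: Mon (+1)  2284: Wed (+2)
  2285: Thu (+1)  2286: Fri (+1)  2287: Sat (+1) ✓  2288: Mon (+2)  … (22 more years) …
  2311: Sun (+1)  2312: Tue (+2)  2313: Wed (+1)  2314: Thu (+1)  2315: Fri (+1)
  2316: Sun (+2)  2317: Mon (+1)  2318: Tue (+1)  2319: Wed (+1)  2320: Fri (+2)
  2321: Sat (+1) ✓  2322: Sun (+1)  2323: Mon (+1)  2324: Wed (+2)
Saturday years: 2281, 2287, 2292, 2298, 2304, 2310, 2321 — 7 in total.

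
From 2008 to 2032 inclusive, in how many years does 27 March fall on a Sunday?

Track 27 March's weekday year by year (advancing +1, or +2 across a Feb 29):
  2008: Thu  2009: Fri (+1)  2010: Sat (+1)  2011: Sun (+1) ✓  2012: Tue (+2)
  2013: Wed (+1)  2014: Thu (+1)  2015: Fri (+1)  2016: Sun (+2) ✓  2017: Mon (+1)
  2018: Tue (+1)  2019: Wed (+1)  2020: Fri (+2)  2021: Sat (+1)  2022: Sun (+1) ✓
  2023: Mon (+1)  2024: Wed (+2)  2025: Thu (+1)  2026: Fri (+1)  2027: Sat (+1)
  2028: Mon (+2)  2029: Tue (+1)  2030: Wed (+1)  2031: Thu (+1)  2032: Sat (+2)
Sunday years: 2011, 2016, 2022 — 3 in total.

3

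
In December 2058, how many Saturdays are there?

4

December 2058 has 31 days and begins on Sunday.
The first Saturday is December 7.
Saturdays fall on 7, 14, 21, 28 — that's 4.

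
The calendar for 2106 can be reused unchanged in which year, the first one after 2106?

2117

Two years share a calendar iff Jan 1 falls on the same weekday and both are leap or both are common. 2106: Jan 1 is Friday, common year.
2107: Jan 1 Saturday, common
2108: Jan 1 Sunday, leap
2109: Jan 1 Tuesday, common
2110: Jan 1 Wednesday, common
2111: Jan 1 Thursday, common
2112: Jan 1 Friday, leap
2113: Jan 1 Sunday, common
2114: Jan 1 Monday, common
2115: Jan 1 Tuesday, common
2116: Jan 1 Wednesday, leap
2117: Jan 1 Friday, common
2117 matches on both conditions.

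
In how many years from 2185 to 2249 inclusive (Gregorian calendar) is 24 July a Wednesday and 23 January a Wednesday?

Check each year's weekday for 24 July and 23 January:
  2185: Sun/Sun  2186: Mon/Mon  2187: Tue/Tue  2188: Thu/Wed  2189: Fri/Fri  2190: Sat/Sat  2191: Sun/Sun  2192: Tue/Mon  2193: Wed/Wed ✓  2194: Thu/Thu  2195: Fri/Fri  2196: Sun/Sat  2197: Mon/Mon  2198: Tue/Tue  …(37 more)…  2236: Sun/Sat  2237: Mon/Mon  2238: Tue/Tue  2239: Wed/Wed ✓  2240: Fri/Thu  2241: Sat/Sat  2242: Sun/Sun  2243: Mon/Mon  2244: Wed/Tue  2245: Thu/Thu  2246: Fri/Fri  2247: Sat/Sat  2248: Mon/Sun  2249: Tue/Tue
Both conditions hold in: 2193, 2199, 2205, 2211, 2222, 2233, 2239 — 7.

7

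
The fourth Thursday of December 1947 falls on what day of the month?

25

December 1, 1947 is a Monday, so the first Thursday is the 4th.
The fourth Thursday is 4 + 21 = 25.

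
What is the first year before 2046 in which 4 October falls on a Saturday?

From one year to the next, a fixed date's weekday advances by 1, or by 2 when a Feb 29 lies between the two dates.
2046: October 4 is Thursday.
2045: Wednesday (−1)
2044: Tuesday (−1)
2043: Sunday (−2)
2042: Saturday (−1)
4 October falls on a Saturday in 2042.

2042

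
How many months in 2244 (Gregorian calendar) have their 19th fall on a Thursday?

Check the 19th of each month of 2244: Jan 19: Fri, Feb 19: Mon, Mar 19: Tue, Apr 19: Fri, May 19: Sun, Jun 19: Wed, Jul 19: Fri, Aug 19: Mon, Sep 19: Thu, Oct 19: Sat, Nov 19: Tue, Dec 19: Thu.
Thursday occurs in September, December — 2 months.

2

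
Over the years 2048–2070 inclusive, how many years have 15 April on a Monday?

Track 15 April's weekday year by year (advancing +1, or +2 across a Feb 29):
  2048: Wed  2049: Thu (+1)  2050: Fri (+1)  2051: Sat (+1)  2052: Mon (+2) ✓
  2053: Tue (+1)  2054: Wed (+1)  2055: Thu (+1)  2056: Sat (+2)  2057: Sun (+1)
  2058: Mon (+1) ✓  2059: Tue (+1)  2060: Thu (+2)  2061: Fri (+1)  2062: Sat (+1)
  2063: Sun (+1)  2064: Tue (+2)  2065: Wed (+1)  2066: Thu (+1)  2067: Fri (+1)
  2068: Sun (+2)  2069: Mon (+1) ✓  2070: Tue (+1)
Monday years: 2052, 2058, 2069 — 3 in total.

3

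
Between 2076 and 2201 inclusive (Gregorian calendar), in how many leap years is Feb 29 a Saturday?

4

Leap years in 2076–2201: 30 of them.
Feb 29 weekday advances by 5 (mod 7) from one leap year to the next four years later (or differs when a century non-leap intervenes).
Leap-day weekdays: 2076:Sat✓ 2080:Thu 2084:Tue 2088:Sun 2092:Fri 2096:Wed 2104:Fri 2108:Wed 2112:Mon 2116:Sat✓ 2120:Thu 2124:Tue 2128:Sun …(4 more)… 2148:Thu 2152:Tue 2156:Sun 2160:Fri 2164:Wed 2168:Mon 2172:Sat✓ 2176:Thu 2180:Tue 2184:Sun 2188:Fri 2192:Wed 2196:Mon
Saturday: 2076, 2116, 2144, 2172 → 4.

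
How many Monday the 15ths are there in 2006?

Check the 15th of each month of 2006: Jan 15: Sun, Feb 15: Wed, Mar 15: Wed, Apr 15: Sat, May 15: Mon, Jun 15: Thu, Jul 15: Sat, Aug 15: Tue, Sep 15: Fri, Oct 15: Sun, Nov 15: Wed, Dec 15: Fri.
Monday occurs in May — 1 month.

1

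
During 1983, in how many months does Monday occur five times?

4

A month of length L has five Mondays iff its first Monday is on day ≤ L−28 (so day 1–3 in a 31-day month, 1–2 in a 30-day month, day 1 in a leap February).
Checking each month of 1983: Jan starts Sat (31d) ✓; Feb starts Tue (28d); Mar starts Tue (31d); Apr starts Fri (30d); May starts Sun (31d) ✓; Jun starts Wed (30d); Jul starts Fri (31d); Aug starts Mon (31d) ✓; Sep starts Thu (30d); Oct starts Sat (31d) ✓; Nov starts Tue (30d); Dec starts Thu (31d).
Five-Monday months: January, May, August, October → 4.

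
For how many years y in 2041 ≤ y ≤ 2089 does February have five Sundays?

February has 28 days (29 in leap years); it has five Sundays when Sunday falls among the first (month-length − 28) days — i.e. when February 1 is Sunday in a leap year (never in a common year).
February 1 by year: 2041:Fri 2042:Sat 2043:Sun 2044:Mon 2045:Wed 2046:Thu 2047:Fri 2048:Sat 2049:Mon 2050:Tue 2051:Wed 2052:Thu 2053:Sat 2054:Sun 2055:Mon …(19 more)… 2075:Fri 2076:Sat 2077:Mon 2078:Tue 2079:Wed 2080:Thu 2081:Sat 2082:Sun 2083:Mon 2084:Tue 2085:Thu 2086:Fri 2087:Sat 2088:Sun✓ 2089:Tue
Years with five Sundays: 2060, 2088 → 2.

2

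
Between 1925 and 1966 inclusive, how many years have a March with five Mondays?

March has 31 days; it has five Mondays when Monday falls among the first (month-length − 28) days — i.e. when March 1 is one of Monday/Sunday/Saturday.
March 1 by year: 1925:Sun✓ 1926:Mon✓ 1927:Tue 1928:Thu 1929:Fri 1930:Sat✓ 1931:Sun✓ 1932:Tue 1933:Wed 1934:Thu 1935:Fri 1936:Sun✓ 1937:Mon✓ 1938:Tue 1939:Wed …(12 more)… 1952:Sat✓ 1953:Sun✓ 1954:Mon✓ 1955:Tue 1956:Thu 1957:Fri 1958:Sat✓ 1959:Sun✓ 1960:Tue 1961:Wed 1962:Thu 1963:Fri 1964:Sun✓ 1965:Mon✓ 1966:Tue
Years with five Mondays: 1925, 1926, 1930, 1931, 1936, 1937, 1941, 1942, 1943, 1947, 1948, 1952, 1953, 1954, 1958, 1959, 1964, 1965 → 18.

18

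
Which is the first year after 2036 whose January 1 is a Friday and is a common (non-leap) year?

Jan 1 advances by 2 weekdays after a leap year and by 1 after a common year.
2036: Jan 1 is Tuesday (leap).
2037: Thursday
2038: Friday
2038 begins on a Friday and is a common year.

2038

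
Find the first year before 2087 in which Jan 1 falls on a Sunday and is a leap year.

2068

Jan 1 advances by 2 weekdays after a leap year and by 1 after a common year.
2087: Jan 1 is Wednesday.
2086: Tuesday
2085: Monday
2084: Saturday (leap)
2083: Friday
2082: Thursday
2081: Wednesday
2080: Monday (leap)
2079: Sunday
2078: Saturday
2077: Friday
2076: Wednesday (leap)
2075: Tuesday
2074: Monday
2073: Sunday
2072: Friday (leap)
2071: Thursday
2070: Wednesday
2069: Tuesday
2068: Sunday (leap)
2068 begins on a Sunday and is a leap year.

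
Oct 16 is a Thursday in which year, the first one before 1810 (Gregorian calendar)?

1806

From one year to the next, a fixed date's weekday advances by 1, or by 2 when a Feb 29 lies between the two dates.
1810: October 16 is Tuesday.
1809: Monday (−1)
1808: Sunday (−1)
1807: Friday (−2)
1806: Thursday (−1)
Oct 16 falls on a Thursday in 1806.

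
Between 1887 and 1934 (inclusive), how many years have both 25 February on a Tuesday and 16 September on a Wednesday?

Check each year's weekday for 25 February and 16 September:
  1887: Fri/Fri  1888: Sat/Sun  1889: Mon/Mon  1890: Tue/Tue  1891: Wed/Wed  1892: Thu/Fri  1893: Sat/Sat  1894: Sun/Sun  1895: Mon/Mon  1896: Tue/Wed ✓  1897: Thu/Thu  1898: Fri/Fri  1899: Sat/Sat  1900: Sun/Sun  …(20 more)…  1921: Fri/Fri  1922: Sat/Sat  1923: Sun/Sun  1924: Mon/Tue  1925: Wed/Wed  1926: Thu/Thu  1927: Fri/Fri  1928: Sat/Sun  1929: Mon/Mon  1930: Tue/Tue  1931: Wed/Wed  1932: Thu/Fri  1933: Sat/Sat  1934: Sun/Sun
Both conditions hold in: 1896, 1908 — 2.

2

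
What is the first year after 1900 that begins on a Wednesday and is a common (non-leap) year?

1902

Jan 1 advances by 2 weekdays after a leap year and by 1 after a common year.
1900: Jan 1 is Monday.
1901: Tuesday
1902: Wednesday
1902 begins on a Wednesday and is a common year.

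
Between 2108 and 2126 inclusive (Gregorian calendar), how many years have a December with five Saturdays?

8

December has 31 days; it has five Saturdays when Saturday falls among the first (month-length − 28) days — i.e. when December 1 is one of Saturday/Friday/Thursday.
December 1 by year: 2108:Sat✓ 2109:Sun 2110:Mon 2111:Tue 2112:Thu✓ 2113:Fri✓ 2114:Sat✓ 2115:Sun 2116:Tue 2117:Wed 2118:Thu✓ 2119:Fri✓ 2120:Sun 2121:Mon 2122:Tue 2123:Wed 2124:Fri✓ 2125:Sat✓ 2126:Sun
Years with five Saturdays: 2108, 2112, 2113, 2114, 2118, 2119, 2124, 2125 → 8.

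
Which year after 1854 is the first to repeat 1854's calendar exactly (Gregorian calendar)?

1865

Two years share a calendar iff Jan 1 falls on the same weekday and both are leap or both are common. 1854: Jan 1 is Sunday, common year.
1855: Jan 1 Monday, common
1856: Jan 1 Tuesday, leap
1857: Jan 1 Thursday, common
1858: Jan 1 Friday, common
1859: Jan 1 Saturday, common
1860: Jan 1 Sunday, leap
1861: Jan 1 Tuesday, common
1862: Jan 1 Wednesday, common
1863: Jan 1 Thursday, common
1864: Jan 1 Friday, leap
1865: Jan 1 Sunday, common
1865 matches on both conditions.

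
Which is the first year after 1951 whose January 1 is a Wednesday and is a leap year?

Jan 1 advances by 2 weekdays after a leap year and by 1 after a common year.
1951: Jan 1 is Monday.
1952: Tuesday (leap)
1953: Thursday
1954: Friday
1955: Saturday
1956: Sunday (leap)
1957: Tuesday
1958: Wednesday
1959: Thursday
1960: Friday (leap)
1961: Sunday
1962: Monday
1963: Tuesday
1964: Wednesday (leap)
1964 begins on a Wednesday and is a leap year.

1964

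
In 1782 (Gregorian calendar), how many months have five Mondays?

4

A month of length L has five Mondays iff its first Monday is on day ≤ L−28 (so day 1–3 in a 31-day month, 1–2 in a 30-day month, day 1 in a leap February).
Checking each month of 1782: Jan starts Tue (31d); Feb starts Fri (28d); Mar starts Fri (31d); Apr starts Mon (30d) ✓; May starts Wed (31d); Jun starts Sat (30d); Jul starts Mon (31d) ✓; Aug starts Thu (31d); Sep starts Sun (30d) ✓; Oct starts Tue (31d); Nov starts Fri (30d); Dec starts Sun (31d) ✓.
Five-Monday months: April, July, September, December → 4.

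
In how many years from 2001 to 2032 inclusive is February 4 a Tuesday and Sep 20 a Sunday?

1

Check each year's weekday for February 4 and Sep 20:
  2001: Sun/Thu  2002: Mon/Fri  2003: Tue/Sat  2004: Wed/Mon  2005: Fri/Tue  2006: Sat/Wed  2007: Sun/Thu  2008: Mon/Sat  2009: Wed/Sun  2010: Thu/Mon  2011: Fri/Tue  2012: Sat/Thu  2013: Mon/Fri  2014: Tue/Sat  …(4 more)…  2019: Mon/Fri  2020: Tue/Sun ✓  2021: Thu/Mon  2022: Fri/Tue  2023: Sat/Wed  2024: Sun/Fri  2025: Tue/Sat  2026: Wed/Sun  2027: Thu/Mon  2028: Fri/Wed  2029: Sun/Thu  2030: Mon/Fri  2031: Tue/Sat  2032: Wed/Mon
Both conditions hold in: 2020 — 1.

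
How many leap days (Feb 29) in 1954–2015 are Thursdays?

Leap years in 1954–2015: 15 of them.
Feb 29 weekday advances by 5 (mod 7) from one leap year to the next four years later (or differs when a century non-leap intervenes).
Leap-day weekdays: 1956:Wed 1960:Mon 1964:Sat 1968:Thu✓ 1972:Tue 1976:Sun 1980:Fri 1984:Wed 1988:Mon 1992:Sat 1996:Thu✓ 2000:Tue 2004:Sun 2008:Fri 2012:Wed
Thursday: 1968, 1996 → 2.

2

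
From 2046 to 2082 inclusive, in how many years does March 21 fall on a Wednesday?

5

Track March 21's weekday year by year (advancing +1, or +2 across a Feb 29):
  2046: Wed ✓  2047: Thu (+1)  2048: Sat (+2)  2049: Sun (+1)  2050: Mon (+1)
  2051: Tue (+1)  2052: Thu (+2)  2053: Fri (+1)  2054: Sat (+1)  2055: Sun (+1)
  2056: Tue (+2)  2057: Wed (+1) ✓  2058: Thu (+1)  2059: Fri (+1)  … (9 more years) …
  2069: Thu (+1)  2070: Fri (+1)  2071: Sat (+1)  2072: Mon (+2)  2073: Tue (+1)
  2074: Wed (+1) ✓  2075: Thu (+1)  2076: Sat (+2)  2077: Sun (+1)  2078: Mon (+1)
  2079: Tue (+1)  2080: Thu (+2)  2081: Fri (+1)  2082: Sat (+1)
Wednesday years: 2046, 2057, 2063, 2068, 2074 — 5 in total.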